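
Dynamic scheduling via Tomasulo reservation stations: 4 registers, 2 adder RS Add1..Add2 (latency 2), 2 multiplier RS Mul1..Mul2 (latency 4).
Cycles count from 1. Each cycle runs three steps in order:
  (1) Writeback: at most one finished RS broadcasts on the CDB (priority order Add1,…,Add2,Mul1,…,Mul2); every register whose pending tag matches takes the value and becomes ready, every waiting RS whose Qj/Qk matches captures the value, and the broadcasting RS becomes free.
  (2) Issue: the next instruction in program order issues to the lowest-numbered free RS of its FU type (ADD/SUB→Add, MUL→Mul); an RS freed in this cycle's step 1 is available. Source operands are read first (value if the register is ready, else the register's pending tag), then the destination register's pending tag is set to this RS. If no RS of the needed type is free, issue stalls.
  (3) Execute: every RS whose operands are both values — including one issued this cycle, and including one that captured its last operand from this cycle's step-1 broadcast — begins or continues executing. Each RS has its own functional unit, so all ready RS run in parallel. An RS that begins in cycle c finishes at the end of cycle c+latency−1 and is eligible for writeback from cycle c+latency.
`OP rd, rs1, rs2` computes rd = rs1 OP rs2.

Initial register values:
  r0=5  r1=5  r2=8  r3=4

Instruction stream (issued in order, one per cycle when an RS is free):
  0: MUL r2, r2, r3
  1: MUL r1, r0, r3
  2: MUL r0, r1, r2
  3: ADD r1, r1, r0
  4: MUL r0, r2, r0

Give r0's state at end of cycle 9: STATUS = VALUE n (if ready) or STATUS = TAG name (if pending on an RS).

STATUS = TAG Mul2

  c1: issue MUL r2<-Mul1  regs: r0:5,r1:5,r2:Mul1,r3:4
  c2: issue MUL r1<-Mul2  regs: r0:5,r1:Mul2,r2:Mul1,r3:4
  c3: stall  regs: r0:5,r1:Mul2,r2:Mul1,r3:4
  c4: stall  regs: r0:5,r1:Mul2,r2:Mul1,r3:4
  c5: CDB Mul1=32; issue MUL r0<-Mul1  regs: r0:Mul1,r1:Mul2,r2:32,r3:4
  c6: CDB Mul2=20; issue ADD r1<-Add1  regs: r0:Mul1,r1:Add1,r2:32,r3:4
  c7: issue MUL r0<-Mul2  regs: r0:Mul2,r1:Add1,r2:32,r3:4
  c8: -  regs: r0:Mul2,r1:Add1,r2:32,r3:4
  c9: -  regs: r0:Mul2,r1:Add1,r2:32,r3:4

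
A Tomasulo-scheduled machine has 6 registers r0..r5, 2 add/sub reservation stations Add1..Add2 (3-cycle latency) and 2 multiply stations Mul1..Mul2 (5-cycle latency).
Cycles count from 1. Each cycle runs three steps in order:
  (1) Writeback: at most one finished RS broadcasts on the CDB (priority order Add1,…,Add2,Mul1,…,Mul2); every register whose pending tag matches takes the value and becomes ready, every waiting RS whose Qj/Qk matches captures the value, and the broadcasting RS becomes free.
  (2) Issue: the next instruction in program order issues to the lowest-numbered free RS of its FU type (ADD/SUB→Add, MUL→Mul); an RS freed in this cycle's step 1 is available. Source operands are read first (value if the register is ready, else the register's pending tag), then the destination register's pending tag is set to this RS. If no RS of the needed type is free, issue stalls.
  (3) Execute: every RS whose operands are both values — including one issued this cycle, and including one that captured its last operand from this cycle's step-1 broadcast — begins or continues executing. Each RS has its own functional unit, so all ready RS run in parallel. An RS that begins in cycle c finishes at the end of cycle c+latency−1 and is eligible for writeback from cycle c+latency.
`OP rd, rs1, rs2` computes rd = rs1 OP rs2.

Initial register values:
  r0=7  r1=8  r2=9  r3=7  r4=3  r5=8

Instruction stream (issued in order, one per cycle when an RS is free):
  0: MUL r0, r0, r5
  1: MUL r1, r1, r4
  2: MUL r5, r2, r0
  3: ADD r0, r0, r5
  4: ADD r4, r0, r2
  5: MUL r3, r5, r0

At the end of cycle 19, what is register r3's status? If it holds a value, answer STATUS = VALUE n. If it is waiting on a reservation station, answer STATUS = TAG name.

cycle 1: issue MUL r0<-Mul1 // r0:Mul1,r1:8,r2:9,r3:7,r4:3,r5:8
cycle 2: issue MUL r1<-Mul2 // r0:Mul1,r1:Mul2,r2:9,r3:7,r4:3,r5:8
cycle 3: stall // r0:Mul1,r1:Mul2,r2:9,r3:7,r4:3,r5:8
cycle 4: stall // r0:Mul1,r1:Mul2,r2:9,r3:7,r4:3,r5:8
cycle 5: stall // r0:Mul1,r1:Mul2,r2:9,r3:7,r4:3,r5:8
cycle 6: CDB Mul1=56; issue MUL r5<-Mul1 // r0:56,r1:Mul2,r2:9,r3:7,r4:3,r5:Mul1
cycle 7: CDB Mul2=24; issue ADD r0<-Add1 // r0:Add1,r1:24,r2:9,r3:7,r4:3,r5:Mul1
cycle 8: issue ADD r4<-Add2 // r0:Add1,r1:24,r2:9,r3:7,r4:Add2,r5:Mul1
cycle 9: issue MUL r3<-Mul2 // r0:Add1,r1:24,r2:9,r3:Mul2,r4:Add2,r5:Mul1
cycle 10: - // r0:Add1,r1:24,r2:9,r3:Mul2,r4:Add2,r5:Mul1
cycle 11: CDB Mul1=504 // r0:Add1,r1:24,r2:9,r3:Mul2,r4:Add2,r5:504
cycle 12: - // r0:Add1,r1:24,r2:9,r3:Mul2,r4:Add2,r5:504
cycle 13: - // r0:Add1,r1:24,r2:9,r3:Mul2,r4:Add2,r5:504
cycle 14: CDB Add1=560 // r0:560,r1:24,r2:9,r3:Mul2,r4:Add2,r5:504
cycle 15: - // r0:560,r1:24,r2:9,r3:Mul2,r4:Add2,r5:504
cycle 16: - // r0:560,r1:24,r2:9,r3:Mul2,r4:Add2,r5:504
cycle 17: CDB Add2=569 // r0:560,r1:24,r2:9,r3:Mul2,r4:569,r5:504
cycle 18: - // r0:560,r1:24,r2:9,r3:Mul2,r4:569,r5:504
cycle 19: CDB Mul2=282240 // r0:560,r1:24,r2:9,r3:282240,r4:569,r5:504

STATUS = VALUE 282240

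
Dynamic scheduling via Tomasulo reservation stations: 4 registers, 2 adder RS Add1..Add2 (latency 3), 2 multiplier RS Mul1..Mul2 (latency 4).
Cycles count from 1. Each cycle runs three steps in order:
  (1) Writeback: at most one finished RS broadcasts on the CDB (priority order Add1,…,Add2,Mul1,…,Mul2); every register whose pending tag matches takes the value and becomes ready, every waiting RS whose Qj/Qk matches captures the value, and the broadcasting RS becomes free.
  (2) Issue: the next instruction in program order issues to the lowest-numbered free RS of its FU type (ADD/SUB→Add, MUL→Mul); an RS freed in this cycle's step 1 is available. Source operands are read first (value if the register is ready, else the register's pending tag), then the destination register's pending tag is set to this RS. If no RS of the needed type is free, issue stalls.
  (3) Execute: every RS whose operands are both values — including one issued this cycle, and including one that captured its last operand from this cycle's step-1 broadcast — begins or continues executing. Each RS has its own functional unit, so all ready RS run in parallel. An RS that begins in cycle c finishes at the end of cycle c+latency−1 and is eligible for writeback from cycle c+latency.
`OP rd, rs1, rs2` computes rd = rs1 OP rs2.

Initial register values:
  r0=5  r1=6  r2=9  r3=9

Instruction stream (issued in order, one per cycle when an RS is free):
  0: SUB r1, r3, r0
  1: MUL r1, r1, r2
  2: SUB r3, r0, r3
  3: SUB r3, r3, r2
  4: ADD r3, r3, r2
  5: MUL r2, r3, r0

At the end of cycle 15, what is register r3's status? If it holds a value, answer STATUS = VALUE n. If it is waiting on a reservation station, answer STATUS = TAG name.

STATUS = VALUE -4

c1: issue SUB r1<-Add1 | r0:5,r1:Add1,r2:9,r3:9
c2: issue MUL r1<-Mul1 | r0:5,r1:Mul1,r2:9,r3:9
c3: issue SUB r3<-Add2 | r0:5,r1:Mul1,r2:9,r3:Add2
c4: CDB Add1=4; issue SUB r3<-Add1 | r0:5,r1:Mul1,r2:9,r3:Add1
c5: stall | r0:5,r1:Mul1,r2:9,r3:Add1
c6: CDB Add2=-4; issue ADD r3<-Add2 | r0:5,r1:Mul1,r2:9,r3:Add2
c7: issue MUL r2<-Mul2 | r0:5,r1:Mul1,r2:Mul2,r3:Add2
c8: CDB Mul1=36 | r0:5,r1:36,r2:Mul2,r3:Add2
c9: CDB Add1=-13 | r0:5,r1:36,r2:Mul2,r3:Add2
c10: - | r0:5,r1:36,r2:Mul2,r3:Add2
c11: - | r0:5,r1:36,r2:Mul2,r3:Add2
c12: CDB Add2=-4 | r0:5,r1:36,r2:Mul2,r3:-4
c13: - | r0:5,r1:36,r2:Mul2,r3:-4
c14: - | r0:5,r1:36,r2:Mul2,r3:-4
c15: - | r0:5,r1:36,r2:Mul2,r3:-4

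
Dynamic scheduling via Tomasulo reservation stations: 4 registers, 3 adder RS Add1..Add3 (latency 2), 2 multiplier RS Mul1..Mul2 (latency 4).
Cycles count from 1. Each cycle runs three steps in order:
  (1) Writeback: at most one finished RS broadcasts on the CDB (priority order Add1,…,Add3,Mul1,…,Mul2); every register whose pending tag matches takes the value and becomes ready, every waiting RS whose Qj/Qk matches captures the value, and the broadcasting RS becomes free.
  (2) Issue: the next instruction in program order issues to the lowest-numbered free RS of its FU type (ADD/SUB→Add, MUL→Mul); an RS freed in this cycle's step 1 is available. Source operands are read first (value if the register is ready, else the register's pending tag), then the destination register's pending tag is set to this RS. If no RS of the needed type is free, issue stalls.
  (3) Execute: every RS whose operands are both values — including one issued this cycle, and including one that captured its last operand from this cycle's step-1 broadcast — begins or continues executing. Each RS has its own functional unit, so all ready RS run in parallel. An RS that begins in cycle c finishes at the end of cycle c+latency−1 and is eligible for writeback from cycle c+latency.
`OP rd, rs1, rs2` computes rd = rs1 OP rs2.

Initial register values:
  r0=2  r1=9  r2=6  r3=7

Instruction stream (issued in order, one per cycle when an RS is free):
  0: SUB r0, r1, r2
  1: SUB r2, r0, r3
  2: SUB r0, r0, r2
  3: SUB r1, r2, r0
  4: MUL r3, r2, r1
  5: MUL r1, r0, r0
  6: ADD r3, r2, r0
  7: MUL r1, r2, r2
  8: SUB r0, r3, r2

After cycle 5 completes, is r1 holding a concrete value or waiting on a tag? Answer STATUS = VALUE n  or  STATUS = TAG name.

STATUS = TAG Add3

  c1: issue SUB r0<-Add1  regs: r0:Add1,r1:9,r2:6,r3:7
  c2: issue SUB r2<-Add2  regs: r0:Add1,r1:9,r2:Add2,r3:7
  c3: CDB Add1=3; issue SUB r0<-Add1  regs: r0:Add1,r1:9,r2:Add2,r3:7
  c4: issue SUB r1<-Add3  regs: r0:Add1,r1:Add3,r2:Add2,r3:7
  c5: CDB Add2=-4; issue MUL r3<-Mul1  regs: r0:Add1,r1:Add3,r2:-4,r3:Mul1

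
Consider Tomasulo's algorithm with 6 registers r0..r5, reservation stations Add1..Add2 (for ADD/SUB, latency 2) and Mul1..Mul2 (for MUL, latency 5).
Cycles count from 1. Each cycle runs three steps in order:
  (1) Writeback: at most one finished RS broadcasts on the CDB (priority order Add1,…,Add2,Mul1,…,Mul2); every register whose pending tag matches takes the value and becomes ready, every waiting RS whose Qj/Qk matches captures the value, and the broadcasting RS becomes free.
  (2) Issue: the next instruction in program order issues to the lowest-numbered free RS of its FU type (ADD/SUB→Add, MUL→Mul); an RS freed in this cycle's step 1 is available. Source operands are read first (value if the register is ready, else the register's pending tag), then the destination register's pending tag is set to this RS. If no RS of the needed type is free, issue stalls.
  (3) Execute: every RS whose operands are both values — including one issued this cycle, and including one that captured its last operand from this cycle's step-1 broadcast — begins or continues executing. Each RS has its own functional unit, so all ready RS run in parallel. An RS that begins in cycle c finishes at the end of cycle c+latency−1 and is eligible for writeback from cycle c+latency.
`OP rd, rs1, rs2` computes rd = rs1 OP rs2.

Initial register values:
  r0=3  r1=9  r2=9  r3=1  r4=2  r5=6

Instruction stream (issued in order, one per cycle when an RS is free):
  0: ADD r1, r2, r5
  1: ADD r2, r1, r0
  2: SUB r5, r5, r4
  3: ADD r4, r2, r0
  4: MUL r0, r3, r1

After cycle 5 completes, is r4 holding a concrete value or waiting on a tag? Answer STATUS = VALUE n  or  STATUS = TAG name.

STATUS = TAG Add1

  c1: issue ADD r1<-Add1  regs: r0:3,r1:Add1,r2:9,r3:1,r4:2,r5:6
  c2: issue ADD r2<-Add2  regs: r0:3,r1:Add1,r2:Add2,r3:1,r4:2,r5:6
  c3: CDB Add1=15; issue SUB r5<-Add1  regs: r0:3,r1:15,r2:Add2,r3:1,r4:2,r5:Add1
  c4: stall  regs: r0:3,r1:15,r2:Add2,r3:1,r4:2,r5:Add1
  c5: CDB Add1=4; issue ADD r4<-Add1  regs: r0:3,r1:15,r2:Add2,r3:1,r4:Add1,r5:4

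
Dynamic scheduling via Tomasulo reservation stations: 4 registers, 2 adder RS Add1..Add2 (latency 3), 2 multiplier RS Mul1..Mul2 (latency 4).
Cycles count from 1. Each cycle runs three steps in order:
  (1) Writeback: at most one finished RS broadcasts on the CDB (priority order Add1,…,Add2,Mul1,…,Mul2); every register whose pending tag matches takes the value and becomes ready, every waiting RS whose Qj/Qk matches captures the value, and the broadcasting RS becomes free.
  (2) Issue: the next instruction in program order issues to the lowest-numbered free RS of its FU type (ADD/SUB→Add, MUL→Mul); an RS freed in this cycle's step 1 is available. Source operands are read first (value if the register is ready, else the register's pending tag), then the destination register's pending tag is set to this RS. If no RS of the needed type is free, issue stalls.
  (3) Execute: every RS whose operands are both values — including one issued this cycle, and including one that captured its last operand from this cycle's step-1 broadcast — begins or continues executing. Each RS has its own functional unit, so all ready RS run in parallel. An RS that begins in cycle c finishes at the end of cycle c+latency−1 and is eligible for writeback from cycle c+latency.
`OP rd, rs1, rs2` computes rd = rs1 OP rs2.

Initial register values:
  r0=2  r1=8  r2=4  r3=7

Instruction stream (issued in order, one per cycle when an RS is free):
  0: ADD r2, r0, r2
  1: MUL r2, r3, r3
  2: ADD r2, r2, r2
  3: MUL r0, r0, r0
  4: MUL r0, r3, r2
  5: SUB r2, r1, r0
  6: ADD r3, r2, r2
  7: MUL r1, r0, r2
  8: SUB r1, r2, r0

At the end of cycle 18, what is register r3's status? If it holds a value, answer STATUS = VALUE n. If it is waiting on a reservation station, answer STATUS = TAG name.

c1: issue ADD r2<-Add1 | r0:2,r1:8,r2:Add1,r3:7
c2: issue MUL r2<-Mul1 | r0:2,r1:8,r2:Mul1,r3:7
c3: issue ADD r2<-Add2 | r0:2,r1:8,r2:Add2,r3:7
c4: CDB Add1=6; issue MUL r0<-Mul2 | r0:Mul2,r1:8,r2:Add2,r3:7
c5: stall | r0:Mul2,r1:8,r2:Add2,r3:7
c6: CDB Mul1=49; issue MUL r0<-Mul1 | r0:Mul1,r1:8,r2:Add2,r3:7
c7: issue SUB r2<-Add1 | r0:Mul1,r1:8,r2:Add1,r3:7
c8: CDB Mul2=4; stall | r0:Mul1,r1:8,r2:Add1,r3:7
c9: CDB Add2=98; issue ADD r3<-Add2 | r0:Mul1,r1:8,r2:Add1,r3:Add2
c10: issue MUL r1<-Mul2 | r0:Mul1,r1:Mul2,r2:Add1,r3:Add2
c11: stall | r0:Mul1,r1:Mul2,r2:Add1,r3:Add2
c12: stall | r0:Mul1,r1:Mul2,r2:Add1,r3:Add2
c13: CDB Mul1=686; stall | r0:686,r1:Mul2,r2:Add1,r3:Add2
c14: stall | r0:686,r1:Mul2,r2:Add1,r3:Add2
c15: stall | r0:686,r1:Mul2,r2:Add1,r3:Add2
c16: CDB Add1=-678; issue SUB r1<-Add1 | r0:686,r1:Add1,r2:-678,r3:Add2
c17: - | r0:686,r1:Add1,r2:-678,r3:Add2
c18: - | r0:686,r1:Add1,r2:-678,r3:Add2

STATUS = TAG Add2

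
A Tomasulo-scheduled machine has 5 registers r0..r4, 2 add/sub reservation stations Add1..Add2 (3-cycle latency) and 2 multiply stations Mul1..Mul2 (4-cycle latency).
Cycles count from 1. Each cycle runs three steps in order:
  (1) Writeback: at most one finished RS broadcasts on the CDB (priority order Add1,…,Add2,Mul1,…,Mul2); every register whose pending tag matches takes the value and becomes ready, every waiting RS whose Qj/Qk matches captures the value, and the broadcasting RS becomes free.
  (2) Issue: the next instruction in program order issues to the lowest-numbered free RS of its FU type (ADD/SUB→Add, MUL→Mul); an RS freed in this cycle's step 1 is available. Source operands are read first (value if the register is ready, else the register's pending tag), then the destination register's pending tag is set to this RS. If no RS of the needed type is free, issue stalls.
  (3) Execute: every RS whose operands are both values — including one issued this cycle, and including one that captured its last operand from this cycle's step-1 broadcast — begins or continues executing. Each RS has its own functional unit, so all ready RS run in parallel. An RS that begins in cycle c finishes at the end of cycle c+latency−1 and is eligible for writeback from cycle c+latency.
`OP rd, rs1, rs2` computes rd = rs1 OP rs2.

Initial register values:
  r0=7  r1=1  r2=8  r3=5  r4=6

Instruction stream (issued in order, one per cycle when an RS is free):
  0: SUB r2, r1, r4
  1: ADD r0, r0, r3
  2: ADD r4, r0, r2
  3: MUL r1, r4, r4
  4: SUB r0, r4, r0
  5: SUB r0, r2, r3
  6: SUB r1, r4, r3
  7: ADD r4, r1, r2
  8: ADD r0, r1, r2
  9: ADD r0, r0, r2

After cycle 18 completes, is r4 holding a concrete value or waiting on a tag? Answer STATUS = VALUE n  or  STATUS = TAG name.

cycle 1: issue SUB r2<-Add1 // r0:7,r1:1,r2:Add1,r3:5,r4:6
cycle 2: issue ADD r0<-Add2 // r0:Add2,r1:1,r2:Add1,r3:5,r4:6
cycle 3: stall // r0:Add2,r1:1,r2:Add1,r3:5,r4:6
cycle 4: CDB Add1=-5; issue ADD r4<-Add1 // r0:Add2,r1:1,r2:-5,r3:5,r4:Add1
cycle 5: CDB Add2=12; issue MUL r1<-Mul1 // r0:12,r1:Mul1,r2:-5,r3:5,r4:Add1
cycle 6: issue SUB r0<-Add2 // r0:Add2,r1:Mul1,r2:-5,r3:5,r4:Add1
cycle 7: stall // r0:Add2,r1:Mul1,r2:-5,r3:5,r4:Add1
cycle 8: CDB Add1=7; issue SUB r0<-Add1 // r0:Add1,r1:Mul1,r2:-5,r3:5,r4:7
cycle 9: stall // r0:Add1,r1:Mul1,r2:-5,r3:5,r4:7
cycle 10: stall // r0:Add1,r1:Mul1,r2:-5,r3:5,r4:7
cycle 11: CDB Add1=-10; issue SUB r1<-Add1 // r0:-10,r1:Add1,r2:-5,r3:5,r4:7
cycle 12: CDB Add2=-5; issue ADD r4<-Add2 // r0:-10,r1:Add1,r2:-5,r3:5,r4:Add2
cycle 13: CDB Mul1=49; stall // r0:-10,r1:Add1,r2:-5,r3:5,r4:Add2
cycle 14: CDB Add1=2; issue ADD r0<-Add1 // r0:Add1,r1:2,r2:-5,r3:5,r4:Add2
cycle 15: stall // r0:Add1,r1:2,r2:-5,r3:5,r4:Add2
cycle 16: stall // r0:Add1,r1:2,r2:-5,r3:5,r4:Add2
cycle 17: CDB Add1=-3; issue ADD r0<-Add1 // r0:Add1,r1:2,r2:-5,r3:5,r4:Add2
cycle 18: CDB Add2=-3 // r0:Add1,r1:2,r2:-5,r3:5,r4:-3

STATUS = VALUE -3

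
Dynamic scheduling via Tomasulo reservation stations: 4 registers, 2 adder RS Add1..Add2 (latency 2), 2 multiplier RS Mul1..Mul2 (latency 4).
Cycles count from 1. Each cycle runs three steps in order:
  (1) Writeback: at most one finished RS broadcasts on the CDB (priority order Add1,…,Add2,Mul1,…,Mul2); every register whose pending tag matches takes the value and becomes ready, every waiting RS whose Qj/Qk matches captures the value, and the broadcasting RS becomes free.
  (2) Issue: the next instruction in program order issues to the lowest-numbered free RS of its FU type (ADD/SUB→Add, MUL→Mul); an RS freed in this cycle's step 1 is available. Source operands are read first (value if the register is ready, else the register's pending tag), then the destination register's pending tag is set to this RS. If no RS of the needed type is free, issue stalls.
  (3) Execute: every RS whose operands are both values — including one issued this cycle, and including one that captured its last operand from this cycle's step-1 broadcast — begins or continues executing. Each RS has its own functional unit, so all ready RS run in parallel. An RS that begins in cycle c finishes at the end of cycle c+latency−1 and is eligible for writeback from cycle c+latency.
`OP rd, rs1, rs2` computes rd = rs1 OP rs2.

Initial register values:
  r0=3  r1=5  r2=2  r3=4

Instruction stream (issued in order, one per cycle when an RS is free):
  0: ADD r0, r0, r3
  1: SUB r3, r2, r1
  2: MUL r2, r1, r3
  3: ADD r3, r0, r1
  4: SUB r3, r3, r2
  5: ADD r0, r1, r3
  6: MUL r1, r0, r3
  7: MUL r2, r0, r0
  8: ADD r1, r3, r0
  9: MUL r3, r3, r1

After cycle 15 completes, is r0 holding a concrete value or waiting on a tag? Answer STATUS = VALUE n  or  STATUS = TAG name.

STATUS = VALUE 32

  c1: issue ADD r0<-Add1  regs: r0:Add1,r1:5,r2:2,r3:4
  c2: issue SUB r3<-Add2  regs: r0:Add1,r1:5,r2:2,r3:Add2
  c3: CDB Add1=7; issue MUL r2<-Mul1  regs: r0:7,r1:5,r2:Mul1,r3:Add2
  c4: CDB Add2=-3; issue ADD r3<-Add1  regs: r0:7,r1:5,r2:Mul1,r3:Add1
  c5: issue SUB r3<-Add2  regs: r0:7,r1:5,r2:Mul1,r3:Add2
  c6: CDB Add1=12; issue ADD r0<-Add1  regs: r0:Add1,r1:5,r2:Mul1,r3:Add2
  c7: issue MUL r1<-Mul2  regs: r0:Add1,r1:Mul2,r2:Mul1,r3:Add2
  c8: CDB Mul1=-15; issue MUL r2<-Mul1  regs: r0:Add1,r1:Mul2,r2:Mul1,r3:Add2
  c9: stall  regs: r0:Add1,r1:Mul2,r2:Mul1,r3:Add2
  c10: CDB Add2=27; issue ADD r1<-Add2  regs: r0:Add1,r1:Add2,r2:Mul1,r3:27
  c11: stall  regs: r0:Add1,r1:Add2,r2:Mul1,r3:27
  c12: CDB Add1=32; stall  regs: r0:32,r1:Add2,r2:Mul1,r3:27
  c13: stall  regs: r0:32,r1:Add2,r2:Mul1,r3:27
  c14: CDB Add2=59; stall  regs: r0:32,r1:59,r2:Mul1,r3:27
  c15: stall  regs: r0:32,r1:59,r2:Mul1,r3:27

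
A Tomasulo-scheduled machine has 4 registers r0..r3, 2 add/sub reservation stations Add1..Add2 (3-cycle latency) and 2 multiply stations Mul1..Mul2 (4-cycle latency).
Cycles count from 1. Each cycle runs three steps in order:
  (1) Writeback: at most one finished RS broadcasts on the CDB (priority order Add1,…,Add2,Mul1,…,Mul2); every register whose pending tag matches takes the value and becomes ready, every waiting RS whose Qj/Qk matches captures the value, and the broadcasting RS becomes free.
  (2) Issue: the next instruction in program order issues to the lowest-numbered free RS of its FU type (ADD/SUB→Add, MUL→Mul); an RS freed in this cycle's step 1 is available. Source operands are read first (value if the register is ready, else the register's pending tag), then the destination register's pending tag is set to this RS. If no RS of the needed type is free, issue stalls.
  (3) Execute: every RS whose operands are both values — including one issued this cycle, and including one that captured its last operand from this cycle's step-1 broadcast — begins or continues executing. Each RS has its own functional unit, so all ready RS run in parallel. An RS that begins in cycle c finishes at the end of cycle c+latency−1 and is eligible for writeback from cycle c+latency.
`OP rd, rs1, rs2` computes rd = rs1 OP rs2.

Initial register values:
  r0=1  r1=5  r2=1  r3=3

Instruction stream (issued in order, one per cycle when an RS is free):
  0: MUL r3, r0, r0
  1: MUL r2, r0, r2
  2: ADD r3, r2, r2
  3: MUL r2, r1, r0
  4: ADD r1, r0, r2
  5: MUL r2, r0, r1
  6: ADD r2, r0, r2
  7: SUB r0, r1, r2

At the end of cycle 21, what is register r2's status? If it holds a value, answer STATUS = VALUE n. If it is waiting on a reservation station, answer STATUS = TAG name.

STATUS = VALUE 7

c1: issue MUL r3<-Mul1 | r0:1,r1:5,r2:1,r3:Mul1
c2: issue MUL r2<-Mul2 | r0:1,r1:5,r2:Mul2,r3:Mul1
c3: issue ADD r3<-Add1 | r0:1,r1:5,r2:Mul2,r3:Add1
c4: stall | r0:1,r1:5,r2:Mul2,r3:Add1
c5: CDB Mul1=1; issue MUL r2<-Mul1 | r0:1,r1:5,r2:Mul1,r3:Add1
c6: CDB Mul2=1; issue ADD r1<-Add2 | r0:1,r1:Add2,r2:Mul1,r3:Add1
c7: issue MUL r2<-Mul2 | r0:1,r1:Add2,r2:Mul2,r3:Add1
c8: stall | r0:1,r1:Add2,r2:Mul2,r3:Add1
c9: CDB Add1=2; issue ADD r2<-Add1 | r0:1,r1:Add2,r2:Add1,r3:2
c10: CDB Mul1=5; stall | r0:1,r1:Add2,r2:Add1,r3:2
c11: stall | r0:1,r1:Add2,r2:Add1,r3:2
c12: stall | r0:1,r1:Add2,r2:Add1,r3:2
c13: CDB Add2=6; issue SUB r0<-Add2 | r0:Add2,r1:6,r2:Add1,r3:2
c14: - | r0:Add2,r1:6,r2:Add1,r3:2
c15: - | r0:Add2,r1:6,r2:Add1,r3:2
c16: - | r0:Add2,r1:6,r2:Add1,r3:2
c17: CDB Mul2=6 | r0:Add2,r1:6,r2:Add1,r3:2
c18: - | r0:Add2,r1:6,r2:Add1,r3:2
c19: - | r0:Add2,r1:6,r2:Add1,r3:2
c20: CDB Add1=7 | r0:Add2,r1:6,r2:7,r3:2
c21: - | r0:Add2,r1:6,r2:7,r3:2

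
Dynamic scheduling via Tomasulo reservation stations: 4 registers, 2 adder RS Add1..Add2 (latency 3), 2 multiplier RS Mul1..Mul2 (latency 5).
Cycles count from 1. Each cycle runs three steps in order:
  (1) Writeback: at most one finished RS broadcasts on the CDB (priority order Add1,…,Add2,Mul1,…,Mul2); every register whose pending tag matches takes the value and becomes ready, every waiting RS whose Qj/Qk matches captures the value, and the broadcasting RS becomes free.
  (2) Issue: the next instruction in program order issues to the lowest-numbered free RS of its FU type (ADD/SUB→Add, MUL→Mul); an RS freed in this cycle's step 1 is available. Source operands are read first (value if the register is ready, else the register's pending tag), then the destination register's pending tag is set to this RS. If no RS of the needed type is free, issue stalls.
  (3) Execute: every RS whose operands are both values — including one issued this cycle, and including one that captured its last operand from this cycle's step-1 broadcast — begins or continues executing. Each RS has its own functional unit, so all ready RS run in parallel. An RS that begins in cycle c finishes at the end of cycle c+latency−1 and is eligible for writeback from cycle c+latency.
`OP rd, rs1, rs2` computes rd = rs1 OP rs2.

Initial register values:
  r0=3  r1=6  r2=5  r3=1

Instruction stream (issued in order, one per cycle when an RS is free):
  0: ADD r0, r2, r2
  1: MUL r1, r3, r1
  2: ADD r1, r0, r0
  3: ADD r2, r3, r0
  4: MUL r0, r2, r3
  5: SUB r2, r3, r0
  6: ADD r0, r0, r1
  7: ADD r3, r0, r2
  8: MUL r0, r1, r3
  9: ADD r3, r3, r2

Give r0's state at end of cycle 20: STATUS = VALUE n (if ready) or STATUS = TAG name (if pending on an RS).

c1: issue ADD r0<-Add1 | r0:Add1,r1:6,r2:5,r3:1
c2: issue MUL r1<-Mul1 | r0:Add1,r1:Mul1,r2:5,r3:1
c3: issue ADD r1<-Add2 | r0:Add1,r1:Add2,r2:5,r3:1
c4: CDB Add1=10; issue ADD r2<-Add1 | r0:10,r1:Add2,r2:Add1,r3:1
c5: issue MUL r0<-Mul2 | r0:Mul2,r1:Add2,r2:Add1,r3:1
c6: stall | r0:Mul2,r1:Add2,r2:Add1,r3:1
c7: CDB Add1=11; issue SUB r2<-Add1 | r0:Mul2,r1:Add2,r2:Add1,r3:1
c8: CDB Add2=20; issue ADD r0<-Add2 | r0:Add2,r1:20,r2:Add1,r3:1
c9: CDB Mul1=6; stall | r0:Add2,r1:20,r2:Add1,r3:1
c10: stall | r0:Add2,r1:20,r2:Add1,r3:1
c11: stall | r0:Add2,r1:20,r2:Add1,r3:1
c12: CDB Mul2=11; stall | r0:Add2,r1:20,r2:Add1,r3:1
c13: stall | r0:Add2,r1:20,r2:Add1,r3:1
c14: stall | r0:Add2,r1:20,r2:Add1,r3:1
c15: CDB Add1=-10; issue ADD r3<-Add1 | r0:Add2,r1:20,r2:-10,r3:Add1
c16: CDB Add2=31; issue MUL r0<-Mul1 | r0:Mul1,r1:20,r2:-10,r3:Add1
c17: issue ADD r3<-Add2 | r0:Mul1,r1:20,r2:-10,r3:Add2
c18: - | r0:Mul1,r1:20,r2:-10,r3:Add2
c19: CDB Add1=21 | r0:Mul1,r1:20,r2:-10,r3:Add2
c20: - | r0:Mul1,r1:20,r2:-10,r3:Add2

STATUS = TAG Mul1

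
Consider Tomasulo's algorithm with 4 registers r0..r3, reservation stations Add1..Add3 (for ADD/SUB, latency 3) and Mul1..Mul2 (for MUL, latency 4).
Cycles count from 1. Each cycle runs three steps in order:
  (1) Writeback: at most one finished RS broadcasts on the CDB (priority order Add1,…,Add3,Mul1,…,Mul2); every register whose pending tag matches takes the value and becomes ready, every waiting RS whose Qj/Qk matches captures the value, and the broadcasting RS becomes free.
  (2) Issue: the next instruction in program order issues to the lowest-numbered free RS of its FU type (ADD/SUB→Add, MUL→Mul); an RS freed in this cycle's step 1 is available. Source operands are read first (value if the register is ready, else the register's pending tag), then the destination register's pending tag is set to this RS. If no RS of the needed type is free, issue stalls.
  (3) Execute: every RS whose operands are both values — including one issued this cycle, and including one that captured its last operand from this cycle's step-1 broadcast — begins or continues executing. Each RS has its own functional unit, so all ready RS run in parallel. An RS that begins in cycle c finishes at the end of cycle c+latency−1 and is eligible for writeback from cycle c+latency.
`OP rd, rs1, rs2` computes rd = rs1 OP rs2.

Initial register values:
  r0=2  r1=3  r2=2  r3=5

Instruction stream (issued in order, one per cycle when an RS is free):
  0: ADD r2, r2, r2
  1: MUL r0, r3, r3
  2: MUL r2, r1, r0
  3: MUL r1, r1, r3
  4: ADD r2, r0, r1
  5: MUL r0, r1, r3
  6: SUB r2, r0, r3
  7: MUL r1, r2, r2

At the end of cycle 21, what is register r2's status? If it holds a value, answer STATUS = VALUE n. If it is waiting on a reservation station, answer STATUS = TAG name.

cycle 1: issue ADD r2<-Add1 // r0:2,r1:3,r2:Add1,r3:5
cycle 2: issue MUL r0<-Mul1 // r0:Mul1,r1:3,r2:Add1,r3:5
cycle 3: issue MUL r2<-Mul2 // r0:Mul1,r1:3,r2:Mul2,r3:5
cycle 4: CDB Add1=4; stall // r0:Mul1,r1:3,r2:Mul2,r3:5
cycle 5: stall // r0:Mul1,r1:3,r2:Mul2,r3:5
cycle 6: CDB Mul1=25; issue MUL r1<-Mul1 // r0:25,r1:Mul1,r2:Mul2,r3:5
cycle 7: issue ADD r2<-Add1 // r0:25,r1:Mul1,r2:Add1,r3:5
cycle 8: stall // r0:25,r1:Mul1,r2:Add1,r3:5
cycle 9: stall // r0:25,r1:Mul1,r2:Add1,r3:5
cycle 10: CDB Mul1=15; issue MUL r0<-Mul1 // r0:Mul1,r1:15,r2:Add1,r3:5
cycle 11: CDB Mul2=75; issue SUB r2<-Add2 // r0:Mul1,r1:15,r2:Add2,r3:5
cycle 12: issue MUL r1<-Mul2 // r0:Mul1,r1:Mul2,r2:Add2,r3:5
cycle 13: CDB Add1=40 // r0:Mul1,r1:Mul2,r2:Add2,r3:5
cycle 14: CDB Mul1=75 // r0:75,r1:Mul2,r2:Add2,r3:5
cycle 15: - // r0:75,r1:Mul2,r2:Add2,r3:5
cycle 16: - // r0:75,r1:Mul2,r2:Add2,r3:5
cycle 17: CDB Add2=70 // r0:75,r1:Mul2,r2:70,r3:5
cycle 18: - // r0:75,r1:Mul2,r2:70,r3:5
cycle 19: - // r0:75,r1:Mul2,r2:70,r3:5
cycle 20: - // r0:75,r1:Mul2,r2:70,r3:5
cycle 21: CDB Mul2=4900 // r0:75,r1:4900,r2:70,r3:5

STATUS = VALUE 70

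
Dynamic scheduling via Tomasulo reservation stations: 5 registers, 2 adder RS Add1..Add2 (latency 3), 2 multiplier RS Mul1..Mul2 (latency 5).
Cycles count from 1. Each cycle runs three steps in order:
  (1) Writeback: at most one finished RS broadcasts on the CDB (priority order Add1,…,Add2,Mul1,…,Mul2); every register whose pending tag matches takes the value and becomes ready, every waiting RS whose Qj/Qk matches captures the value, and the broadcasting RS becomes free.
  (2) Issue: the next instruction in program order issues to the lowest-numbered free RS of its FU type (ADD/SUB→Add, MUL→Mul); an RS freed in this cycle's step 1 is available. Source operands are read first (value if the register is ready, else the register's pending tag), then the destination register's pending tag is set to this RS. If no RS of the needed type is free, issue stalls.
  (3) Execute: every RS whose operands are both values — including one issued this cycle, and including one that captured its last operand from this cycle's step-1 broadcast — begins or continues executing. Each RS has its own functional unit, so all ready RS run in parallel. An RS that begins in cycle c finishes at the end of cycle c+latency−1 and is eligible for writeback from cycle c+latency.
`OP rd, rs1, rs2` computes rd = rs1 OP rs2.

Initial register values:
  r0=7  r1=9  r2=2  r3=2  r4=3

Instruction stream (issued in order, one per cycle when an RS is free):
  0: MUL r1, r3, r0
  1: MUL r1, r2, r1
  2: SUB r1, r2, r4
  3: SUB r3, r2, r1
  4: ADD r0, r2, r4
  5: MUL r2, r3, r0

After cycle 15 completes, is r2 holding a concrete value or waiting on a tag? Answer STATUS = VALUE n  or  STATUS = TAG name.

STATUS = VALUE 15

c1: issue MUL r1<-Mul1 | r0:7,r1:Mul1,r2:2,r3:2,r4:3
c2: issue MUL r1<-Mul2 | r0:7,r1:Mul2,r2:2,r3:2,r4:3
c3: issue SUB r1<-Add1 | r0:7,r1:Add1,r2:2,r3:2,r4:3
c4: issue SUB r3<-Add2 | r0:7,r1:Add1,r2:2,r3:Add2,r4:3
c5: stall | r0:7,r1:Add1,r2:2,r3:Add2,r4:3
c6: CDB Add1=-1; issue ADD r0<-Add1 | r0:Add1,r1:-1,r2:2,r3:Add2,r4:3
c7: CDB Mul1=14; issue MUL r2<-Mul1 | r0:Add1,r1:-1,r2:Mul1,r3:Add2,r4:3
c8: - | r0:Add1,r1:-1,r2:Mul1,r3:Add2,r4:3
c9: CDB Add1=5 | r0:5,r1:-1,r2:Mul1,r3:Add2,r4:3
c10: CDB Add2=3 | r0:5,r1:-1,r2:Mul1,r3:3,r4:3
c11: - | r0:5,r1:-1,r2:Mul1,r3:3,r4:3
c12: CDB Mul2=28 | r0:5,r1:-1,r2:Mul1,r3:3,r4:3
c13: - | r0:5,r1:-1,r2:Mul1,r3:3,r4:3
c14: - | r0:5,r1:-1,r2:Mul1,r3:3,r4:3
c15: CDB Mul1=15 | r0:5,r1:-1,r2:15,r3:3,r4:3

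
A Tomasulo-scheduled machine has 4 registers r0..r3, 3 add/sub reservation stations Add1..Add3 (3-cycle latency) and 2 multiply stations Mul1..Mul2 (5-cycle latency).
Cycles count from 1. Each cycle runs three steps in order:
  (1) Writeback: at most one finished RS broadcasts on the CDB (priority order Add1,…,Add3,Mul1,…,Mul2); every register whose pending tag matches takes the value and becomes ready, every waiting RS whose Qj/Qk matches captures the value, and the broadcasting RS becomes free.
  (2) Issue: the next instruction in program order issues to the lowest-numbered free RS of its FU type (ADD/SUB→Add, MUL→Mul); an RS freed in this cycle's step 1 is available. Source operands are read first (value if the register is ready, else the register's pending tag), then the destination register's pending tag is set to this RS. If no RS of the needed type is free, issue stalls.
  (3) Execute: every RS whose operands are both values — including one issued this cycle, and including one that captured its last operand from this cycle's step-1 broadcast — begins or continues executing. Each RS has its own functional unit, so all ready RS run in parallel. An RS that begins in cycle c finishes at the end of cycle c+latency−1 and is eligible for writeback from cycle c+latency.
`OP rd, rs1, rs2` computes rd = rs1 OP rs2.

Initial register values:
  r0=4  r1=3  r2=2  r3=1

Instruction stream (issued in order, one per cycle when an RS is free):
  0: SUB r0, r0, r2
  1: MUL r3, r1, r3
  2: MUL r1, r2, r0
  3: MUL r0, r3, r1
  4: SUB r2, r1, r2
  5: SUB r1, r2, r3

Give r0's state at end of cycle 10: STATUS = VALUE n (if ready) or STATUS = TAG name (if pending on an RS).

  c1: issue SUB r0<-Add1  regs: r0:Add1,r1:3,r2:2,r3:1
  c2: issue MUL r3<-Mul1  regs: r0:Add1,r1:3,r2:2,r3:Mul1
  c3: issue MUL r1<-Mul2  regs: r0:Add1,r1:Mul2,r2:2,r3:Mul1
  c4: CDB Add1=2; stall  regs: r0:2,r1:Mul2,r2:2,r3:Mul1
  c5: stall  regs: r0:2,r1:Mul2,r2:2,r3:Mul1
  c6: stall  regs: r0:2,r1:Mul2,r2:2,r3:Mul1
  c7: CDB Mul1=3; issue MUL r0<-Mul1  regs: r0:Mul1,r1:Mul2,r2:2,r3:3
  c8: issue SUB r2<-Add1  regs: r0:Mul1,r1:Mul2,r2:Add1,r3:3
  c9: CDB Mul2=4; issue SUB r1<-Add2  regs: r0:Mul1,r1:Add2,r2:Add1,r3:3
  c10: -  regs: r0:Mul1,r1:Add2,r2:Add1,r3:3

STATUS = TAG Mul1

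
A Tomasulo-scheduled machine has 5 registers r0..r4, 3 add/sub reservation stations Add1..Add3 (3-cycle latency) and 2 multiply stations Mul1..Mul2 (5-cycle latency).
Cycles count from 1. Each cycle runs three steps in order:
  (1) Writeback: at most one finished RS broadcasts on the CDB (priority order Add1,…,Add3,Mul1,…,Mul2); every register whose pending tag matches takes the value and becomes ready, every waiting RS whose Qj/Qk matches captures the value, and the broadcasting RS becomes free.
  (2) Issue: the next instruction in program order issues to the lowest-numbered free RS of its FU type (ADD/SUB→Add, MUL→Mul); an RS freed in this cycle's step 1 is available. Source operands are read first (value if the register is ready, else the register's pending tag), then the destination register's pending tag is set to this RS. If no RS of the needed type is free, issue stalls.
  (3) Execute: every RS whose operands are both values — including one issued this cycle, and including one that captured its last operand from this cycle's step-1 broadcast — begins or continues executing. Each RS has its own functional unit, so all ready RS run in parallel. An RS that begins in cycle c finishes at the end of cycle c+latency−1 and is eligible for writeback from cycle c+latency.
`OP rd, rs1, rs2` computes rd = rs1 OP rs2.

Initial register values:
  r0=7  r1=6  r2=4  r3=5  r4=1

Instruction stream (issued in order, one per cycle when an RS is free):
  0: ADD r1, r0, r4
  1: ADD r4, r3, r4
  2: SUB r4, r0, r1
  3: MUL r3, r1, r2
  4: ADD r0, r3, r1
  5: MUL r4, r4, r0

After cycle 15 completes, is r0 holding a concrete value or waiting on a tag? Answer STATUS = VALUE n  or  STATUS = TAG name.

c1: issue ADD r1<-Add1 | r0:7,r1:Add1,r2:4,r3:5,r4:1
c2: issue ADD r4<-Add2 | r0:7,r1:Add1,r2:4,r3:5,r4:Add2
c3: issue SUB r4<-Add3 | r0:7,r1:Add1,r2:4,r3:5,r4:Add3
c4: CDB Add1=8; issue MUL r3<-Mul1 | r0:7,r1:8,r2:4,r3:Mul1,r4:Add3
c5: CDB Add2=6; issue ADD r0<-Add1 | r0:Add1,r1:8,r2:4,r3:Mul1,r4:Add3
c6: issue MUL r4<-Mul2 | r0:Add1,r1:8,r2:4,r3:Mul1,r4:Mul2
c7: CDB Add3=-1 | r0:Add1,r1:8,r2:4,r3:Mul1,r4:Mul2
c8: - | r0:Add1,r1:8,r2:4,r3:Mul1,r4:Mul2
c9: CDB Mul1=32 | r0:Add1,r1:8,r2:4,r3:32,r4:Mul2
c10: - | r0:Add1,r1:8,r2:4,r3:32,r4:Mul2
c11: - | r0:Add1,r1:8,r2:4,r3:32,r4:Mul2
c12: CDB Add1=40 | r0:40,r1:8,r2:4,r3:32,r4:Mul2
c13: - | r0:40,r1:8,r2:4,r3:32,r4:Mul2
c14: - | r0:40,r1:8,r2:4,r3:32,r4:Mul2
c15: - | r0:40,r1:8,r2:4,r3:32,r4:Mul2

STATUS = VALUE 40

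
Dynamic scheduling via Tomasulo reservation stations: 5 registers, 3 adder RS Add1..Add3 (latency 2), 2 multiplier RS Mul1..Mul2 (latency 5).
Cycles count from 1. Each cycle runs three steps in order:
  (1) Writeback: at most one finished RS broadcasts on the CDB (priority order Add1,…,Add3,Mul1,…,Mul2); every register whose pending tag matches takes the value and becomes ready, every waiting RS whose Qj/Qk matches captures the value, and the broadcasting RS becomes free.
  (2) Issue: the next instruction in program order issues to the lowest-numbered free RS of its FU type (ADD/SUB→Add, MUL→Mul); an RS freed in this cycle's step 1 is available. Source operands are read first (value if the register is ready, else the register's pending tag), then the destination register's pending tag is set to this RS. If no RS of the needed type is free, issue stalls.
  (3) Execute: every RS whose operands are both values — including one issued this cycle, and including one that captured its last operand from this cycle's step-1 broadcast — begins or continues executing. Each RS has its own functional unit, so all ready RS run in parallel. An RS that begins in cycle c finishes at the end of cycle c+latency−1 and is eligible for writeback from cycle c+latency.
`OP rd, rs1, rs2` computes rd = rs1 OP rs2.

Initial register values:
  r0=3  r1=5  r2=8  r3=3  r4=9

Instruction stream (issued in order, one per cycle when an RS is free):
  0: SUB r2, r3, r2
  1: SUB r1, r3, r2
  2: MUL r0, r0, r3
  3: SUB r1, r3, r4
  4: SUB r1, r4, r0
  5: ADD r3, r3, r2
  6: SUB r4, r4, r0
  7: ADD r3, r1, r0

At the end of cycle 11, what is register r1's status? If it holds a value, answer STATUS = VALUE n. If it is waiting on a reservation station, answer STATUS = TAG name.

  c1: issue SUB r2<-Add1  regs: r0:3,r1:5,r2:Add1,r3:3,r4:9
  c2: issue SUB r1<-Add2  regs: r0:3,r1:Add2,r2:Add1,r3:3,r4:9
  c3: CDB Add1=-5; issue MUL r0<-Mul1  regs: r0:Mul1,r1:Add2,r2:-5,r3:3,r4:9
  c4: issue SUB r1<-Add1  regs: r0:Mul1,r1:Add1,r2:-5,r3:3,r4:9
  c5: CDB Add2=8; issue SUB r1<-Add2  regs: r0:Mul1,r1:Add2,r2:-5,r3:3,r4:9
  c6: CDB Add1=-6; issue ADD r3<-Add1  regs: r0:Mul1,r1:Add2,r2:-5,r3:Add1,r4:9
  c7: issue SUB r4<-Add3  regs: r0:Mul1,r1:Add2,r2:-5,r3:Add1,r4:Add3
  c8: CDB Add1=-2; issue ADD r3<-Add1  regs: r0:Mul1,r1:Add2,r2:-5,r3:Add1,r4:Add3
  c9: CDB Mul1=9  regs: r0:9,r1:Add2,r2:-5,r3:Add1,r4:Add3
  c10: -  regs: r0:9,r1:Add2,r2:-5,r3:Add1,r4:Add3
  c11: CDB Add2=0  regs: r0:9,r1:0,r2:-5,r3:Add1,r4:Add3

STATUS = VALUE 0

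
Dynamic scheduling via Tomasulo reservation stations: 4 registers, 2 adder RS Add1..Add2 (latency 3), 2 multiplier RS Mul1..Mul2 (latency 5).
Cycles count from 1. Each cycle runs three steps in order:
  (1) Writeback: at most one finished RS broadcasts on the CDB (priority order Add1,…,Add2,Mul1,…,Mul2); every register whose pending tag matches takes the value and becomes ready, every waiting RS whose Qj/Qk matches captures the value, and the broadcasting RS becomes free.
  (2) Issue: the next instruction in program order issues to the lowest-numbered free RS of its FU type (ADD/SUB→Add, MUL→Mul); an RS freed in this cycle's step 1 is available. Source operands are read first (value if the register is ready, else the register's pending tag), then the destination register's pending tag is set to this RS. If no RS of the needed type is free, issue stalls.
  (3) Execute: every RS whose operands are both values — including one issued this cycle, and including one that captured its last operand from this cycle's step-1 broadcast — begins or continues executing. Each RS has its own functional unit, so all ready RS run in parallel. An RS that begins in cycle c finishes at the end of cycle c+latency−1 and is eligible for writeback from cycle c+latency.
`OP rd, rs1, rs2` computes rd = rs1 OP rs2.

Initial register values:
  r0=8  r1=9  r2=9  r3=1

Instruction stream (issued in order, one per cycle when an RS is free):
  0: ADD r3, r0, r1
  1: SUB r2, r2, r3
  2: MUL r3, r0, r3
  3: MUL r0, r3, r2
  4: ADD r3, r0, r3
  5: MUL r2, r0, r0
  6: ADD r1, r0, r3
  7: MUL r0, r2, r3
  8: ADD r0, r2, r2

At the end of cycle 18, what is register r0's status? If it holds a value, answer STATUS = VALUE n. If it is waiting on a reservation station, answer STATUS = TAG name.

STATUS = TAG Add1

  c1: issue ADD r3<-Add1  regs: r0:8,r1:9,r2:9,r3:Add1
  c2: issue SUB r2<-Add2  regs: r0:8,r1:9,r2:Add2,r3:Add1
  c3: issue MUL r3<-Mul1  regs: r0:8,r1:9,r2:Add2,r3:Mul1
  c4: CDB Add1=17; issue MUL r0<-Mul2  regs: r0:Mul2,r1:9,r2:Add2,r3:Mul1
  c5: issue ADD r3<-Add1  regs: r0:Mul2,r1:9,r2:Add2,r3:Add1
  c6: stall  regs: r0:Mul2,r1:9,r2:Add2,r3:Add1
  c7: CDB Add2=-8; stall  regs: r0:Mul2,r1:9,r2:-8,r3:Add1
  c8: stall  regs: r0:Mul2,r1:9,r2:-8,r3:Add1
  c9: CDB Mul1=136; issue MUL r2<-Mul1  regs: r0:Mul2,r1:9,r2:Mul1,r3:Add1
  c10: issue ADD r1<-Add2  regs: r0:Mul2,r1:Add2,r2:Mul1,r3:Add1
  c11: stall  regs: r0:Mul2,r1:Add2,r2:Mul1,r3:Add1
  c12: stall  regs: r0:Mul2,r1:Add2,r2:Mul1,r3:Add1
  c13: stall  regs: r0:Mul2,r1:Add2,r2:Mul1,r3:Add1
  c14: CDB Mul2=-1088; issue MUL r0<-Mul2  regs: r0:Mul2,r1:Add2,r2:Mul1,r3:Add1
  c15: stall  regs: r0:Mul2,r1:Add2,r2:Mul1,r3:Add1
  c16: stall  regs: r0:Mul2,r1:Add2,r2:Mul1,r3:Add1
  c17: CDB Add1=-952; issue ADD r0<-Add1  regs: r0:Add1,r1:Add2,r2:Mul1,r3:-952
  c18: -  regs: r0:Add1,r1:Add2,r2:Mul1,r3:-952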